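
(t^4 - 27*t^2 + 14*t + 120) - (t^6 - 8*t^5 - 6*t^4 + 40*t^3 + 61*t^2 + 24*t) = -t^6 + 8*t^5 + 7*t^4 - 40*t^3 - 88*t^2 - 10*t + 120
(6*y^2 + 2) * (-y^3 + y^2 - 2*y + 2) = -6*y^5 + 6*y^4 - 14*y^3 + 14*y^2 - 4*y + 4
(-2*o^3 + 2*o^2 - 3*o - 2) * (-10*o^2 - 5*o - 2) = 20*o^5 - 10*o^4 + 24*o^3 + 31*o^2 + 16*o + 4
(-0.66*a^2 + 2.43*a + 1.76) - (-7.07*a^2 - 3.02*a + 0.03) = 6.41*a^2 + 5.45*a + 1.73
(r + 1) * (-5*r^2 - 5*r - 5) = -5*r^3 - 10*r^2 - 10*r - 5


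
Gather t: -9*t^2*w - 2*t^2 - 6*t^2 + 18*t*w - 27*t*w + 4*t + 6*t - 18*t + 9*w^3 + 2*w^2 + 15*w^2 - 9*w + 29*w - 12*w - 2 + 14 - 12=t^2*(-9*w - 8) + t*(-9*w - 8) + 9*w^3 + 17*w^2 + 8*w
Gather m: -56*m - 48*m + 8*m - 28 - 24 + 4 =-96*m - 48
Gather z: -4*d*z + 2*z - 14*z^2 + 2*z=-14*z^2 + z*(4 - 4*d)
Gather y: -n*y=-n*y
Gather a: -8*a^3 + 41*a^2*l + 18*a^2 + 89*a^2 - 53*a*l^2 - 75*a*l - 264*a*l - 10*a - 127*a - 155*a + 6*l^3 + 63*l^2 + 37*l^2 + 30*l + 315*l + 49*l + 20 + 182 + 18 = -8*a^3 + a^2*(41*l + 107) + a*(-53*l^2 - 339*l - 292) + 6*l^3 + 100*l^2 + 394*l + 220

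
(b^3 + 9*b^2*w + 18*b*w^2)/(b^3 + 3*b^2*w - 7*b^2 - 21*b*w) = (b + 6*w)/(b - 7)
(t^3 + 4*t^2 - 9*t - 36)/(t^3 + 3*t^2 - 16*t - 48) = (t - 3)/(t - 4)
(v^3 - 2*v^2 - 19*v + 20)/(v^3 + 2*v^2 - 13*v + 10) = (v^2 - v - 20)/(v^2 + 3*v - 10)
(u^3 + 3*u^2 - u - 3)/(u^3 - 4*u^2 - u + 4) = (u + 3)/(u - 4)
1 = 1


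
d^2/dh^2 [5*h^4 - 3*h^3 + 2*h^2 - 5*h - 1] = 60*h^2 - 18*h + 4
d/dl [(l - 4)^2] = 2*l - 8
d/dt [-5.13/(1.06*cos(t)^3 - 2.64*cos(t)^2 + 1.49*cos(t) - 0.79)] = (-16.3134*cos(t)^2 + 27.0864*cos(t) - 7.6437)*sin(t)/(1.06*cos(t)^3 - 2.64*cos(t)^2 + 1.49*cos(t) - 0.79)^2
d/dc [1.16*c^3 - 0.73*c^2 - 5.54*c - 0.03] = 3.48*c^2 - 1.46*c - 5.54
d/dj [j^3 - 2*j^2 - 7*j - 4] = 3*j^2 - 4*j - 7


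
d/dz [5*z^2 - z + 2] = 10*z - 1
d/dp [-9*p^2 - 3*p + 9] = -18*p - 3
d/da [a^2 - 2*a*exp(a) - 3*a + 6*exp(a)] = -2*a*exp(a) + 2*a + 4*exp(a) - 3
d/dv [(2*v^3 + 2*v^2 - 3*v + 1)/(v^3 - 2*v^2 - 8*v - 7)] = (-6*v^4 - 26*v^3 - 67*v^2 - 24*v + 29)/(v^6 - 4*v^5 - 12*v^4 + 18*v^3 + 92*v^2 + 112*v + 49)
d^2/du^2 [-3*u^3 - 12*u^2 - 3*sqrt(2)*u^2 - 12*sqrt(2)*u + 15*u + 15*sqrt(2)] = -18*u - 24 - 6*sqrt(2)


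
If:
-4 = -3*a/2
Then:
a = 8/3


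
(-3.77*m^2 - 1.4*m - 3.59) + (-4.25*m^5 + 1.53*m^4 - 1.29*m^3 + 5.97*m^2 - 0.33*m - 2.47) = -4.25*m^5 + 1.53*m^4 - 1.29*m^3 + 2.2*m^2 - 1.73*m - 6.06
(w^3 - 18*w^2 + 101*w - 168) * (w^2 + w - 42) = w^5 - 17*w^4 + 41*w^3 + 689*w^2 - 4410*w + 7056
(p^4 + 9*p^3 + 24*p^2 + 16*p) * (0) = 0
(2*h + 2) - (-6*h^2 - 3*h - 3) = 6*h^2 + 5*h + 5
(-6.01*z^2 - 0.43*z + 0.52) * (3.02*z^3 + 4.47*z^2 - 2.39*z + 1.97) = -18.1502*z^5 - 28.1633*z^4 + 14.0122*z^3 - 8.4876*z^2 - 2.0899*z + 1.0244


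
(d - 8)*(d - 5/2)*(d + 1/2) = d^3 - 10*d^2 + 59*d/4 + 10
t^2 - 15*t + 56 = (t - 8)*(t - 7)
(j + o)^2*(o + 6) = j^2*o + 6*j^2 + 2*j*o^2 + 12*j*o + o^3 + 6*o^2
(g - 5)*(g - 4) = g^2 - 9*g + 20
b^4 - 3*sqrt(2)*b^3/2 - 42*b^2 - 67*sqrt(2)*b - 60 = (b - 6*sqrt(2))*(b + sqrt(2))^2*(b + 5*sqrt(2)/2)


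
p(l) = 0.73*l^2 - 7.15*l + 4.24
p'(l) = 1.46*l - 7.15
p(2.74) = -9.87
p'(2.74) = -3.15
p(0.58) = 0.34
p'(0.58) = -6.30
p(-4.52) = 51.47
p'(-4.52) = -13.75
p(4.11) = -12.82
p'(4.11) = -1.15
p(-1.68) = 18.31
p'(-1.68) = -9.60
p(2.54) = -9.21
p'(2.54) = -3.44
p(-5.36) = 63.54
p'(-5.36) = -14.98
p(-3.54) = 38.70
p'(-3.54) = -12.32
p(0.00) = 4.24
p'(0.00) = -7.15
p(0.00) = 4.24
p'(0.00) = -7.15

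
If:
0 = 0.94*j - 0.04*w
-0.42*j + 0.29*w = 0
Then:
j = 0.00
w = 0.00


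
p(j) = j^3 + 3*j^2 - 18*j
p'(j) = 3*j^2 + 6*j - 18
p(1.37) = -16.46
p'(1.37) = -4.15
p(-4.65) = 48.02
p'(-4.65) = 18.97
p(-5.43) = 26.09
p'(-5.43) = 37.87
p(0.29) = -4.94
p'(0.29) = -16.01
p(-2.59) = 49.37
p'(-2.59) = -13.42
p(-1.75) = 35.33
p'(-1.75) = -19.31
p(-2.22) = 43.80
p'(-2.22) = -16.53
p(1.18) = -15.42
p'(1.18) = -6.74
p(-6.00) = 0.00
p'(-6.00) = 54.00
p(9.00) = 810.00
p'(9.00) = 279.00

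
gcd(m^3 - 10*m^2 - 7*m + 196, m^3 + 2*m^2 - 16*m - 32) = m + 4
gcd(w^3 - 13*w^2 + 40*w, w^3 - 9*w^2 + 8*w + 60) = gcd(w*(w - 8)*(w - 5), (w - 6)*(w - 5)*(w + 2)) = w - 5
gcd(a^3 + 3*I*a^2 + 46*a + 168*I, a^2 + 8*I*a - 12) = a + 6*I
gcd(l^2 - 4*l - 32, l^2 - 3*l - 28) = l + 4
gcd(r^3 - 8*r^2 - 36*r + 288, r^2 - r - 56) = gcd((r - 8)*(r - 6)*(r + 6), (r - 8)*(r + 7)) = r - 8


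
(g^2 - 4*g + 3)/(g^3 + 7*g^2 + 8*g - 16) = (g - 3)/(g^2 + 8*g + 16)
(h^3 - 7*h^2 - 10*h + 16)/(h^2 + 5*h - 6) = (h^2 - 6*h - 16)/(h + 6)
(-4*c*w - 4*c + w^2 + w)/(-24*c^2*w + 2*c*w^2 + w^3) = (w + 1)/(w*(6*c + w))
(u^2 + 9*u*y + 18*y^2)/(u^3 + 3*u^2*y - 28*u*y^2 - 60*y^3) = (-u - 3*y)/(-u^2 + 3*u*y + 10*y^2)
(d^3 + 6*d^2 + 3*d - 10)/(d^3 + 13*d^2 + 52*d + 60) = (d - 1)/(d + 6)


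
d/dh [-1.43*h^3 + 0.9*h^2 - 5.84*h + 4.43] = -4.29*h^2 + 1.8*h - 5.84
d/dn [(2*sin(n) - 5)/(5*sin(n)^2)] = 2*(5 - sin(n))*cos(n)/(5*sin(n)^3)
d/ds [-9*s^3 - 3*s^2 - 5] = 3*s*(-9*s - 2)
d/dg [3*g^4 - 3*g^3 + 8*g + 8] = 12*g^3 - 9*g^2 + 8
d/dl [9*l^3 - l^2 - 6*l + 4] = 27*l^2 - 2*l - 6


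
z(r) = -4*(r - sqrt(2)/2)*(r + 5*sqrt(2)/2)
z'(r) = -8*r - 8*sqrt(2)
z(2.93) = -57.49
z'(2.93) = -34.75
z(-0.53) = 14.87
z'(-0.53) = -7.07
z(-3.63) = -1.64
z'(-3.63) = 17.73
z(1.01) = -5.51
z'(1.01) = -19.39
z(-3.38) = 2.54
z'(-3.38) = 15.73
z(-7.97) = -153.91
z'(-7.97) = 52.45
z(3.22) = -67.90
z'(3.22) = -37.07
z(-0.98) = 17.25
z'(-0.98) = -3.47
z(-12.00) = -430.24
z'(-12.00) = 84.69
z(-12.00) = -430.24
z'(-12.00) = 84.69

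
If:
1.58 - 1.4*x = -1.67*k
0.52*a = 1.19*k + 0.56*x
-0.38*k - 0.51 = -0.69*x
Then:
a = -0.95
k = -0.61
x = 0.41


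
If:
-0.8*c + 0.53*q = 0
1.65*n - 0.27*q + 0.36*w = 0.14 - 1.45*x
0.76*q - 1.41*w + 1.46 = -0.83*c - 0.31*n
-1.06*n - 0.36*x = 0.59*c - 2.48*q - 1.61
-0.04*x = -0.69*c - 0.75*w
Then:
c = -0.48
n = 0.24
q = -0.72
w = 0.42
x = -0.41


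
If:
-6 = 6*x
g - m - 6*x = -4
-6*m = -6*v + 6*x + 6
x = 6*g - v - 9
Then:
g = 18/5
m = 68/5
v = 68/5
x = -1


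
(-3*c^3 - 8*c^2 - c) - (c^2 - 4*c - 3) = -3*c^3 - 9*c^2 + 3*c + 3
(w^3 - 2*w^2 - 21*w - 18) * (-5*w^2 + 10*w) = -5*w^5 + 20*w^4 + 85*w^3 - 120*w^2 - 180*w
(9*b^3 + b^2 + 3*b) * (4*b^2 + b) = 36*b^5 + 13*b^4 + 13*b^3 + 3*b^2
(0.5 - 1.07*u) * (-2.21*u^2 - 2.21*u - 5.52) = 2.3647*u^3 + 1.2597*u^2 + 4.8014*u - 2.76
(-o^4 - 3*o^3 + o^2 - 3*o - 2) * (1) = -o^4 - 3*o^3 + o^2 - 3*o - 2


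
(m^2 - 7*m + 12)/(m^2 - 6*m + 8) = (m - 3)/(m - 2)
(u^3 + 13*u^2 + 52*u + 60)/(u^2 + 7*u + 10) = u + 6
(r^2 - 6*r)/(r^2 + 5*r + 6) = r*(r - 6)/(r^2 + 5*r + 6)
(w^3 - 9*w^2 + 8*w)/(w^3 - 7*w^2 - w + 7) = w*(w - 8)/(w^2 - 6*w - 7)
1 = 1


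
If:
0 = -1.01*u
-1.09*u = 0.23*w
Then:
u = 0.00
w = 0.00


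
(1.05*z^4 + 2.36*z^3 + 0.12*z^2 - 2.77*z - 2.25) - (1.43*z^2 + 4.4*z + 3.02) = 1.05*z^4 + 2.36*z^3 - 1.31*z^2 - 7.17*z - 5.27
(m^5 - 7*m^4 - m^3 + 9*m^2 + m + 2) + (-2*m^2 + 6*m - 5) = m^5 - 7*m^4 - m^3 + 7*m^2 + 7*m - 3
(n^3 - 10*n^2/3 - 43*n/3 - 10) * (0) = 0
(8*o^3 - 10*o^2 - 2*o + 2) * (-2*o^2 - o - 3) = -16*o^5 + 12*o^4 - 10*o^3 + 28*o^2 + 4*o - 6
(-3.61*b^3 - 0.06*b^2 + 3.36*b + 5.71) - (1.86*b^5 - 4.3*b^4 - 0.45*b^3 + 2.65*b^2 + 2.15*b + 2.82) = -1.86*b^5 + 4.3*b^4 - 3.16*b^3 - 2.71*b^2 + 1.21*b + 2.89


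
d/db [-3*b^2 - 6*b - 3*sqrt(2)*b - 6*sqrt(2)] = -6*b - 6 - 3*sqrt(2)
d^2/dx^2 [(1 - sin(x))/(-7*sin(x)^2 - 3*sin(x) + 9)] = (-49*sin(x)^5 + 217*sin(x)^4 - 217*sin(x)^3 - 60*sin(x)^2 + 198*sin(x) - 90)/(7*sin(x)^2 + 3*sin(x) - 9)^3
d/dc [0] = 0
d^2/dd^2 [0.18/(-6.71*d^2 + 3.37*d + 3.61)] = (-16.208676*d^2 + 8.140572*d + 0.18*(13.42*d - 3.37)*(26.84*d - 6.74) + 8.720316)/(-6.71*d^2 + 3.37*d + 3.61)^3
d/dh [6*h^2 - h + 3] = 12*h - 1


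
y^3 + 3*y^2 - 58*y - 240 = (y - 8)*(y + 5)*(y + 6)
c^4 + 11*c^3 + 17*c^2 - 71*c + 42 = (c - 1)^2*(c + 6)*(c + 7)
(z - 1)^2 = z^2 - 2*z + 1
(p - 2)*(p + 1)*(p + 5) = p^3 + 4*p^2 - 7*p - 10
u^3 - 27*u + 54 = (u - 3)^2*(u + 6)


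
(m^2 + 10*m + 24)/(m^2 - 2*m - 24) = (m + 6)/(m - 6)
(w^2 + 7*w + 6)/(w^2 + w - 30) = (w + 1)/(w - 5)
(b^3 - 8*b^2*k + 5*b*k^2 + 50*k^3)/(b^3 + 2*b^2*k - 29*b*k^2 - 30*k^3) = (b^2 - 3*b*k - 10*k^2)/(b^2 + 7*b*k + 6*k^2)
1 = 1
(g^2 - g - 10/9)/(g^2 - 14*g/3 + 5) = (g + 2/3)/(g - 3)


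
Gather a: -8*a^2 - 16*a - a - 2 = -8*a^2 - 17*a - 2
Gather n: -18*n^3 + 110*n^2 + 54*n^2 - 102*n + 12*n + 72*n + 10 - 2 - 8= -18*n^3 + 164*n^2 - 18*n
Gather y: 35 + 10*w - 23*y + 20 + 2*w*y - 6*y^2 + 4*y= 10*w - 6*y^2 + y*(2*w - 19) + 55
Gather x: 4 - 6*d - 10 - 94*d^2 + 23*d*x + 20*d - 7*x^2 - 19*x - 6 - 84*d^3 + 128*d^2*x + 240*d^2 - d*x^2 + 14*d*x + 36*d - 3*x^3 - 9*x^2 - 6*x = -84*d^3 + 146*d^2 + 50*d - 3*x^3 + x^2*(-d - 16) + x*(128*d^2 + 37*d - 25) - 12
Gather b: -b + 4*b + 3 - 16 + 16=3*b + 3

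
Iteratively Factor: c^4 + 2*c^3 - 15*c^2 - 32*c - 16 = (c - 4)*(c^3 + 6*c^2 + 9*c + 4) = (c - 4)*(c + 1)*(c^2 + 5*c + 4) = (c - 4)*(c + 1)^2*(c + 4)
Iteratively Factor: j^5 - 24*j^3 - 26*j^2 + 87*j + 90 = (j + 3)*(j^4 - 3*j^3 - 15*j^2 + 19*j + 30) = (j - 5)*(j + 3)*(j^3 + 2*j^2 - 5*j - 6) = (j - 5)*(j - 2)*(j + 3)*(j^2 + 4*j + 3) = (j - 5)*(j - 2)*(j + 3)^2*(j + 1)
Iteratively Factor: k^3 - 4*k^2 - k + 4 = (k + 1)*(k^2 - 5*k + 4) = (k - 4)*(k + 1)*(k - 1)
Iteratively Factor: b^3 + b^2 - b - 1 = (b + 1)*(b^2 - 1) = (b + 1)^2*(b - 1)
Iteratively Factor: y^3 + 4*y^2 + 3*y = (y + 3)*(y^2 + y) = y*(y + 3)*(y + 1)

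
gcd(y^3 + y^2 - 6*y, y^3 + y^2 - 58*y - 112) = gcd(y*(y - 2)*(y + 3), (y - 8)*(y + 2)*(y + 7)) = 1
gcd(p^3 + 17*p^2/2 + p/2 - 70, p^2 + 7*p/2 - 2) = p + 4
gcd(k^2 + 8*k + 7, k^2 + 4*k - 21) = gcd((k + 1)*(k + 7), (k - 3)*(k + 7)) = k + 7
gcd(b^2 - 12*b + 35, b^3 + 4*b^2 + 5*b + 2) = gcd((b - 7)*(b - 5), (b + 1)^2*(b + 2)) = 1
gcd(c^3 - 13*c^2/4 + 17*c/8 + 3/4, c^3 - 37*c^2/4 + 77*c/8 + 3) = c^2 - 5*c/4 - 3/8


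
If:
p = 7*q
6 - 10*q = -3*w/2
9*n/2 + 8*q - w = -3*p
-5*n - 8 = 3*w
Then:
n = 508/65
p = -798/65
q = -114/65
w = -204/13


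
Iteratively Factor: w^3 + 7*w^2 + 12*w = (w + 3)*(w^2 + 4*w) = w*(w + 3)*(w + 4)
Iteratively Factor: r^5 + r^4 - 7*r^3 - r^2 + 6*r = (r)*(r^4 + r^3 - 7*r^2 - r + 6) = r*(r - 2)*(r^3 + 3*r^2 - r - 3) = r*(r - 2)*(r - 1)*(r^2 + 4*r + 3) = r*(r - 2)*(r - 1)*(r + 3)*(r + 1)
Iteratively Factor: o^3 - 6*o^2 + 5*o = (o - 5)*(o^2 - o) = (o - 5)*(o - 1)*(o)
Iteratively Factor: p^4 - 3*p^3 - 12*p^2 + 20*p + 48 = (p + 2)*(p^3 - 5*p^2 - 2*p + 24) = (p - 4)*(p + 2)*(p^2 - p - 6) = (p - 4)*(p + 2)^2*(p - 3)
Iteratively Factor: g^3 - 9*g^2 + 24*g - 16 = (g - 4)*(g^2 - 5*g + 4) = (g - 4)*(g - 1)*(g - 4)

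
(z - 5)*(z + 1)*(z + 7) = z^3 + 3*z^2 - 33*z - 35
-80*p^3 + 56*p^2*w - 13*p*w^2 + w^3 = (-5*p + w)*(-4*p + w)^2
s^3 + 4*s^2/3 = s^2*(s + 4/3)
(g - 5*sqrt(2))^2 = g^2 - 10*sqrt(2)*g + 50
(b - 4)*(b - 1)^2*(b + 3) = b^4 - 3*b^3 - 9*b^2 + 23*b - 12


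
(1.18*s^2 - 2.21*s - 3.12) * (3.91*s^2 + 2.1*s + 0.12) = 4.6138*s^4 - 6.1631*s^3 - 16.6986*s^2 - 6.8172*s - 0.3744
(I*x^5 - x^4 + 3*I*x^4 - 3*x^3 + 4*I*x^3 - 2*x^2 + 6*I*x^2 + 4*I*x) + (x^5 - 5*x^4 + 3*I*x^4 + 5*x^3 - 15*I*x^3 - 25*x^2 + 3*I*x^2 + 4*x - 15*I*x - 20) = x^5 + I*x^5 - 6*x^4 + 6*I*x^4 + 2*x^3 - 11*I*x^3 - 27*x^2 + 9*I*x^2 + 4*x - 11*I*x - 20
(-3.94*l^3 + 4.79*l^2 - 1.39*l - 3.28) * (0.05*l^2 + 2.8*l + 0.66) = -0.197*l^5 - 10.7925*l^4 + 10.7421*l^3 - 0.8946*l^2 - 10.1014*l - 2.1648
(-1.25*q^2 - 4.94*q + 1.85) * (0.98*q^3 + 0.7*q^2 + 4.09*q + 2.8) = -1.225*q^5 - 5.7162*q^4 - 6.7575*q^3 - 22.4096*q^2 - 6.2655*q + 5.18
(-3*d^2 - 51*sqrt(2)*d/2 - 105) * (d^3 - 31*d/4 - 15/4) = -3*d^5 - 51*sqrt(2)*d^4/2 - 327*d^3/4 + 45*d^2/4 + 1581*sqrt(2)*d^2/8 + 765*sqrt(2)*d/8 + 3255*d/4 + 1575/4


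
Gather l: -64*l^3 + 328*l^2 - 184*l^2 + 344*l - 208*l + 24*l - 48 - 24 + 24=-64*l^3 + 144*l^2 + 160*l - 48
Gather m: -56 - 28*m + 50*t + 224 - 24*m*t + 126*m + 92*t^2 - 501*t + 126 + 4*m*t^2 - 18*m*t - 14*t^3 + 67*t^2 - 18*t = m*(4*t^2 - 42*t + 98) - 14*t^3 + 159*t^2 - 469*t + 294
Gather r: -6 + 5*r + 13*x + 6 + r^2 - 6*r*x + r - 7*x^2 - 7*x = r^2 + r*(6 - 6*x) - 7*x^2 + 6*x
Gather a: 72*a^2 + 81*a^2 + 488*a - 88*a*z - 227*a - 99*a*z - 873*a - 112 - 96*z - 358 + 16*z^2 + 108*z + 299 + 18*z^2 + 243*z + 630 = 153*a^2 + a*(-187*z - 612) + 34*z^2 + 255*z + 459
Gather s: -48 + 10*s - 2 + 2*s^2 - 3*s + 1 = 2*s^2 + 7*s - 49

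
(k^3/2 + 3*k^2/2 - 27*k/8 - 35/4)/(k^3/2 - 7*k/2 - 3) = (k^2 + k - 35/4)/(k^2 - 2*k - 3)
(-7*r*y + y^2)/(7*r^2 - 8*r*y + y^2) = y/(-r + y)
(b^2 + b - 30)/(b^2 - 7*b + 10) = (b + 6)/(b - 2)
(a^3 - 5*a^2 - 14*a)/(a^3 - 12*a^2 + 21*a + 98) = a/(a - 7)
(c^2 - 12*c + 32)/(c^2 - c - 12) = (c - 8)/(c + 3)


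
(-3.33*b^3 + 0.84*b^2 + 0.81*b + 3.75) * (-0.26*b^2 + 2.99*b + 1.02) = 0.8658*b^5 - 10.1751*b^4 - 1.0956*b^3 + 2.3037*b^2 + 12.0387*b + 3.825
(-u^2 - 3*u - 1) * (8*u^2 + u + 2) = -8*u^4 - 25*u^3 - 13*u^2 - 7*u - 2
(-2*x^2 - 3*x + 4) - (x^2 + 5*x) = -3*x^2 - 8*x + 4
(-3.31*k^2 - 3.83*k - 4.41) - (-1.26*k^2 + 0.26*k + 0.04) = -2.05*k^2 - 4.09*k - 4.45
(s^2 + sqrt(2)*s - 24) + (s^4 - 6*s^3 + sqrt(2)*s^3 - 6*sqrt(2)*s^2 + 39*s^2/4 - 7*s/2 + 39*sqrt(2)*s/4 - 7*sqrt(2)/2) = s^4 - 6*s^3 + sqrt(2)*s^3 - 6*sqrt(2)*s^2 + 43*s^2/4 - 7*s/2 + 43*sqrt(2)*s/4 - 24 - 7*sqrt(2)/2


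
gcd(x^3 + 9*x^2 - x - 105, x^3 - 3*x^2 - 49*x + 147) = x^2 + 4*x - 21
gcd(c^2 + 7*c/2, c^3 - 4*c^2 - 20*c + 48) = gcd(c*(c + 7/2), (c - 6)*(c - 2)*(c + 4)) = 1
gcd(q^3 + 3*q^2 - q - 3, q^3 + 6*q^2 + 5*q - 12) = q^2 + 2*q - 3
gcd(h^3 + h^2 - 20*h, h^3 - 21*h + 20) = h^2 + h - 20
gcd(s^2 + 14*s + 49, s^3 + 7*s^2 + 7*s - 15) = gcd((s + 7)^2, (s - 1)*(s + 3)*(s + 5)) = 1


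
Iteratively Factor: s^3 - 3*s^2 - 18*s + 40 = (s - 2)*(s^2 - s - 20) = (s - 5)*(s - 2)*(s + 4)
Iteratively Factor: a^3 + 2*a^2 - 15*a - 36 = (a + 3)*(a^2 - a - 12) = (a - 4)*(a + 3)*(a + 3)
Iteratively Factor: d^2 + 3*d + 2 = (d + 2)*(d + 1)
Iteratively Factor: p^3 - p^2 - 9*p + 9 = (p - 3)*(p^2 + 2*p - 3) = (p - 3)*(p + 3)*(p - 1)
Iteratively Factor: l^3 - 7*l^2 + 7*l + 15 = (l - 3)*(l^2 - 4*l - 5) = (l - 3)*(l + 1)*(l - 5)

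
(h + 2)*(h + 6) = h^2 + 8*h + 12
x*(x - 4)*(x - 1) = x^3 - 5*x^2 + 4*x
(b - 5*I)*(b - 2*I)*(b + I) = b^3 - 6*I*b^2 - 3*b - 10*I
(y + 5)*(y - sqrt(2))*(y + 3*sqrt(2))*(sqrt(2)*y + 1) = sqrt(2)*y^4 + 5*y^3 + 5*sqrt(2)*y^3 - 4*sqrt(2)*y^2 + 25*y^2 - 20*sqrt(2)*y - 6*y - 30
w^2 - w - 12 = (w - 4)*(w + 3)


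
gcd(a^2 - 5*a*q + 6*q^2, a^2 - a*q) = 1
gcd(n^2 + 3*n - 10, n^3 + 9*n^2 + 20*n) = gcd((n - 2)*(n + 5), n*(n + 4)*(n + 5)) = n + 5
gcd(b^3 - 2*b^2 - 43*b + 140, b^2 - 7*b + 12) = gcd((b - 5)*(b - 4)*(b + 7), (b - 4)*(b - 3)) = b - 4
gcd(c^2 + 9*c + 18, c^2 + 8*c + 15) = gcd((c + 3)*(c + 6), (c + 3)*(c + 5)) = c + 3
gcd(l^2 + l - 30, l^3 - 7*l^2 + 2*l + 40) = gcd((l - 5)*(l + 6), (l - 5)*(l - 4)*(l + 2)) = l - 5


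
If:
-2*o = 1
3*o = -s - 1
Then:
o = -1/2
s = 1/2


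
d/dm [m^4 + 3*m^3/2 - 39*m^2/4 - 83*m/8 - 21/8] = 4*m^3 + 9*m^2/2 - 39*m/2 - 83/8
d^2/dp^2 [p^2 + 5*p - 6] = 2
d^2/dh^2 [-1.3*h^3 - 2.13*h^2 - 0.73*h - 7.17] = -7.8*h - 4.26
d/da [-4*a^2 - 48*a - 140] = -8*a - 48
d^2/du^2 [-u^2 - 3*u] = -2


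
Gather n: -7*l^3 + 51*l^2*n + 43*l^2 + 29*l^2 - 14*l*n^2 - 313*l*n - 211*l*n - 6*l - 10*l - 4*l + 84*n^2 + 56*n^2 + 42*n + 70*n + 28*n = -7*l^3 + 72*l^2 - 20*l + n^2*(140 - 14*l) + n*(51*l^2 - 524*l + 140)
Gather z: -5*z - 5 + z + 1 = -4*z - 4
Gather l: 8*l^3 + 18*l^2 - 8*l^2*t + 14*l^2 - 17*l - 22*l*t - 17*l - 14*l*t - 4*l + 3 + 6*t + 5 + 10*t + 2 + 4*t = 8*l^3 + l^2*(32 - 8*t) + l*(-36*t - 38) + 20*t + 10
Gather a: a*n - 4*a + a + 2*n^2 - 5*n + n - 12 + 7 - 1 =a*(n - 3) + 2*n^2 - 4*n - 6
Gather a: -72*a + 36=36 - 72*a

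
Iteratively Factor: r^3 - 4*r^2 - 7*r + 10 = (r - 1)*(r^2 - 3*r - 10) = (r - 5)*(r - 1)*(r + 2)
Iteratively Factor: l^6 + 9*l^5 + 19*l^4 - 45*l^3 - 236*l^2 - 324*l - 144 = (l + 2)*(l^5 + 7*l^4 + 5*l^3 - 55*l^2 - 126*l - 72) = (l + 2)^2*(l^4 + 5*l^3 - 5*l^2 - 45*l - 36) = (l - 3)*(l + 2)^2*(l^3 + 8*l^2 + 19*l + 12) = (l - 3)*(l + 2)^2*(l + 3)*(l^2 + 5*l + 4) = (l - 3)*(l + 1)*(l + 2)^2*(l + 3)*(l + 4)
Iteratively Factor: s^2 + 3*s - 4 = (s - 1)*(s + 4)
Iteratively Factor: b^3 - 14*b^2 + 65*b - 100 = (b - 5)*(b^2 - 9*b + 20) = (b - 5)^2*(b - 4)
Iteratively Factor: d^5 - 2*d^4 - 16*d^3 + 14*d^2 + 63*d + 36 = (d + 1)*(d^4 - 3*d^3 - 13*d^2 + 27*d + 36) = (d - 4)*(d + 1)*(d^3 + d^2 - 9*d - 9) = (d - 4)*(d - 3)*(d + 1)*(d^2 + 4*d + 3) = (d - 4)*(d - 3)*(d + 1)^2*(d + 3)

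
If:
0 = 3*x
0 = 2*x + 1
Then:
No Solution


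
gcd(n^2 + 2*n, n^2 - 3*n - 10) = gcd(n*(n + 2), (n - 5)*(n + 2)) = n + 2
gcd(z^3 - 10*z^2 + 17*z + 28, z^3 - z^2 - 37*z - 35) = z^2 - 6*z - 7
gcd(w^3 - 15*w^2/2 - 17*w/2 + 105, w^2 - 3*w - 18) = w - 6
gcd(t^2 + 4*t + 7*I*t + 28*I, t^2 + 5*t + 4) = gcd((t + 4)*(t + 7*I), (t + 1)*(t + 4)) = t + 4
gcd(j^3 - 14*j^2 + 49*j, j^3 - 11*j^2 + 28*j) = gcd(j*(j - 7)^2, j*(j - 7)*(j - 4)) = j^2 - 7*j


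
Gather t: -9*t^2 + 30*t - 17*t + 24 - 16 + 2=-9*t^2 + 13*t + 10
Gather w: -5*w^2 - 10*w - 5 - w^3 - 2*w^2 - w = -w^3 - 7*w^2 - 11*w - 5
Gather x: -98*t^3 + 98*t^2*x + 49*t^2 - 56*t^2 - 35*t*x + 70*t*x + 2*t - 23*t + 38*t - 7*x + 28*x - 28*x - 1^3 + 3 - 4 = -98*t^3 - 7*t^2 + 17*t + x*(98*t^2 + 35*t - 7) - 2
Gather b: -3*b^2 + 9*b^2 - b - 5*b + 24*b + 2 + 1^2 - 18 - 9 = 6*b^2 + 18*b - 24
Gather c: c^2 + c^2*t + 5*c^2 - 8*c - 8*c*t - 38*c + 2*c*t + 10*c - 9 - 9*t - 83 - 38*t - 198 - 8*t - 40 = c^2*(t + 6) + c*(-6*t - 36) - 55*t - 330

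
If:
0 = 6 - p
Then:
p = 6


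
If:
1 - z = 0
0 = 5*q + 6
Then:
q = -6/5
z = 1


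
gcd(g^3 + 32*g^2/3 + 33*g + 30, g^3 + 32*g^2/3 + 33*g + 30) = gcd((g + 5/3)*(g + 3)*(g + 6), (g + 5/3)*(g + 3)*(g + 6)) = g^3 + 32*g^2/3 + 33*g + 30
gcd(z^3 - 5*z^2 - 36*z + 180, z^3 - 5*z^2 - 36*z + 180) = z^3 - 5*z^2 - 36*z + 180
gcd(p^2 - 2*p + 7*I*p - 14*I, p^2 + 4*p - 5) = 1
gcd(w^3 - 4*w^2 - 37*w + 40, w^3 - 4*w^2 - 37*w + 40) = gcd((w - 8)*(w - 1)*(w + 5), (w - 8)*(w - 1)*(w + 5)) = w^3 - 4*w^2 - 37*w + 40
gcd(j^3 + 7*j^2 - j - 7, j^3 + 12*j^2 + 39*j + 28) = j^2 + 8*j + 7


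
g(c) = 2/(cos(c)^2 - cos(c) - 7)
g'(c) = 2*(2*sin(c)*cos(c) - sin(c))/(cos(c)^2 - cos(c) - 7)^2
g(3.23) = -0.40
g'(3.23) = 0.02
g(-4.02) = -0.34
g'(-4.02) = -0.10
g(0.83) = -0.28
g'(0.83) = 0.01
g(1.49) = -0.28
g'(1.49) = -0.03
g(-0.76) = -0.28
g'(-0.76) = -0.01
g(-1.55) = -0.28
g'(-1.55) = 0.04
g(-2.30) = -0.34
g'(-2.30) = 0.10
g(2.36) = -0.35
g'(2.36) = -0.10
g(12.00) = -0.28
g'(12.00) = -0.01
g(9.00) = -0.38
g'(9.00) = -0.08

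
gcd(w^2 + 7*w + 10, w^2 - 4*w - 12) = w + 2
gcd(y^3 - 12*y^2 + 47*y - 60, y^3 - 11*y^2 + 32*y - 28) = 1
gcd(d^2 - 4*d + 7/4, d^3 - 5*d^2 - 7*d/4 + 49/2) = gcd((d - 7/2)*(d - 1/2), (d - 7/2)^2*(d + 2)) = d - 7/2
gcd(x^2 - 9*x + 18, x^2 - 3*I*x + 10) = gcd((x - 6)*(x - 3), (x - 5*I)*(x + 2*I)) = 1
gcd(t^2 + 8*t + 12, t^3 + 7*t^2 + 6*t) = t + 6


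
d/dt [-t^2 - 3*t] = -2*t - 3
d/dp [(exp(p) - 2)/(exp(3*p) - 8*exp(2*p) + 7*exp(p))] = 2*(-exp(3*p) + 7*exp(2*p) - 16*exp(p) + 7)*exp(-p)/(exp(4*p) - 16*exp(3*p) + 78*exp(2*p) - 112*exp(p) + 49)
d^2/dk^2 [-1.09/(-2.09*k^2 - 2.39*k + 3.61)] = (-9.522458*k^2 - 10.889318*k + 1.09*(4.18*k + 2.39)*(8.36*k + 4.78) + 16.447882)/(2.09*k^2 + 2.39*k - 3.61)^3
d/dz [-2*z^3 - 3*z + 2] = -6*z^2 - 3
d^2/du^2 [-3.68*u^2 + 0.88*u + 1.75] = -7.36000000000000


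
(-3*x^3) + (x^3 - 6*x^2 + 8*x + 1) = -2*x^3 - 6*x^2 + 8*x + 1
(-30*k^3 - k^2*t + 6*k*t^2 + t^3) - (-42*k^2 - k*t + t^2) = -30*k^3 - k^2*t + 42*k^2 + 6*k*t^2 + k*t + t^3 - t^2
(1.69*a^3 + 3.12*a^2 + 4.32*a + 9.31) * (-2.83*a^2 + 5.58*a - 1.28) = -4.7827*a^5 + 0.600599999999998*a^4 + 3.0208*a^3 - 6.2353*a^2 + 46.4202*a - 11.9168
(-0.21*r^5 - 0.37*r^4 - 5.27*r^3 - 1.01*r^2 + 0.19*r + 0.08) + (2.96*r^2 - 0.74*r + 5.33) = -0.21*r^5 - 0.37*r^4 - 5.27*r^3 + 1.95*r^2 - 0.55*r + 5.41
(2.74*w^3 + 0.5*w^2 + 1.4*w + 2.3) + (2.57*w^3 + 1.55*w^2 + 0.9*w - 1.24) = 5.31*w^3 + 2.05*w^2 + 2.3*w + 1.06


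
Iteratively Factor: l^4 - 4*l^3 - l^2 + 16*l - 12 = (l - 2)*(l^3 - 2*l^2 - 5*l + 6) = (l - 2)*(l + 2)*(l^2 - 4*l + 3) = (l - 2)*(l - 1)*(l + 2)*(l - 3)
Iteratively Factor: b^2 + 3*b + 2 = (b + 2)*(b + 1)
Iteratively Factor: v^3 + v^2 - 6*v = (v - 2)*(v^2 + 3*v) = (v - 2)*(v + 3)*(v)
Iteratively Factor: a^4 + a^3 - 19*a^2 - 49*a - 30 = (a + 2)*(a^3 - a^2 - 17*a - 15) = (a + 2)*(a + 3)*(a^2 - 4*a - 5) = (a + 1)*(a + 2)*(a + 3)*(a - 5)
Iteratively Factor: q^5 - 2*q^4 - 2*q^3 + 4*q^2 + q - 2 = (q + 1)*(q^4 - 3*q^3 + q^2 + 3*q - 2) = (q - 1)*(q + 1)*(q^3 - 2*q^2 - q + 2) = (q - 1)^2*(q + 1)*(q^2 - q - 2) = (q - 2)*(q - 1)^2*(q + 1)*(q + 1)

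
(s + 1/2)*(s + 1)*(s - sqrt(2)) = s^3 - sqrt(2)*s^2 + 3*s^2/2 - 3*sqrt(2)*s/2 + s/2 - sqrt(2)/2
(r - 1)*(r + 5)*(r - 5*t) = r^3 - 5*r^2*t + 4*r^2 - 20*r*t - 5*r + 25*t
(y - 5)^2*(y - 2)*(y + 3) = y^4 - 9*y^3 + 9*y^2 + 85*y - 150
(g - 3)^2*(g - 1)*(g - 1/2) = g^4 - 15*g^3/2 + 37*g^2/2 - 33*g/2 + 9/2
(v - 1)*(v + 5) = v^2 + 4*v - 5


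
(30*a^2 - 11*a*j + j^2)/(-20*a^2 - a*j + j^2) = (-6*a + j)/(4*a + j)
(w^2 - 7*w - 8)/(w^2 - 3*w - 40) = (w + 1)/(w + 5)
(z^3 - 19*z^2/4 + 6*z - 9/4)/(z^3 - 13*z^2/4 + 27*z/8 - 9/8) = 2*(z - 3)/(2*z - 3)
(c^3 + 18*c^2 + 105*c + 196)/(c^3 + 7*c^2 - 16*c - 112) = (c + 7)/(c - 4)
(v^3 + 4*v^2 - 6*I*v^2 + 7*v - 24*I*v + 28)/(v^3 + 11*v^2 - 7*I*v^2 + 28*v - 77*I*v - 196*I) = (v + I)/(v + 7)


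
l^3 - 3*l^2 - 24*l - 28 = (l - 7)*(l + 2)^2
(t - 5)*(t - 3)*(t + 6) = t^3 - 2*t^2 - 33*t + 90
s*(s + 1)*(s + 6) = s^3 + 7*s^2 + 6*s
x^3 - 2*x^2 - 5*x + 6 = (x - 3)*(x - 1)*(x + 2)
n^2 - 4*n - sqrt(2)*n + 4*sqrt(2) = (n - 4)*(n - sqrt(2))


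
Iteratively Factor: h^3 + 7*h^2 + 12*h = (h + 4)*(h^2 + 3*h) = (h + 3)*(h + 4)*(h)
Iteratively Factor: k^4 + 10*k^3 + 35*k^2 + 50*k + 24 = (k + 1)*(k^3 + 9*k^2 + 26*k + 24) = (k + 1)*(k + 3)*(k^2 + 6*k + 8) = (k + 1)*(k + 2)*(k + 3)*(k + 4)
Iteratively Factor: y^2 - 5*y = (y - 5)*(y)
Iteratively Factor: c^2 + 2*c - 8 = (c + 4)*(c - 2)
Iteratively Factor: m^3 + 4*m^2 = (m)*(m^2 + 4*m) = m^2*(m + 4)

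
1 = 1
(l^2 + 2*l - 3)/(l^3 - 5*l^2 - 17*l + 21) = 1/(l - 7)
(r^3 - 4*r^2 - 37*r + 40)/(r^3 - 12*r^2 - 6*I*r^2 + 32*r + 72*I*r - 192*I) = (r^2 + 4*r - 5)/(r^2 + r*(-4 - 6*I) + 24*I)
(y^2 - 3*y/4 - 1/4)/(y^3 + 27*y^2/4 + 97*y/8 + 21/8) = 2*(y - 1)/(2*y^2 + 13*y + 21)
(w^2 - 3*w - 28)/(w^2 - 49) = (w + 4)/(w + 7)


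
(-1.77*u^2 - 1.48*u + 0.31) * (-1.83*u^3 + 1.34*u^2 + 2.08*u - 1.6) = 3.2391*u^5 + 0.3366*u^4 - 6.2321*u^3 + 0.169*u^2 + 3.0128*u - 0.496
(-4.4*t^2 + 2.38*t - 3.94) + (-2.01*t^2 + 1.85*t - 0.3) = -6.41*t^2 + 4.23*t - 4.24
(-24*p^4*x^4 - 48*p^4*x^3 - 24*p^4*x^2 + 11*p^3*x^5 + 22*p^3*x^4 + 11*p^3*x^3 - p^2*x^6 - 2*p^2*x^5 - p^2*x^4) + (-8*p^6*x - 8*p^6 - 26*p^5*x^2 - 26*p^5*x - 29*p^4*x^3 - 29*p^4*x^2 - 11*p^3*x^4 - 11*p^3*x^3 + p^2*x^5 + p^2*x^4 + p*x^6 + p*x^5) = -8*p^6*x - 8*p^6 - 26*p^5*x^2 - 26*p^5*x - 24*p^4*x^4 - 77*p^4*x^3 - 53*p^4*x^2 + 11*p^3*x^5 + 11*p^3*x^4 - p^2*x^6 - p^2*x^5 + p*x^6 + p*x^5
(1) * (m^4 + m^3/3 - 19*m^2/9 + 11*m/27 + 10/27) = m^4 + m^3/3 - 19*m^2/9 + 11*m/27 + 10/27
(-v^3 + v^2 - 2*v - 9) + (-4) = -v^3 + v^2 - 2*v - 13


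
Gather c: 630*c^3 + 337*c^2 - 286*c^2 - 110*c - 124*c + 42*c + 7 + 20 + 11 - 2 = 630*c^3 + 51*c^2 - 192*c + 36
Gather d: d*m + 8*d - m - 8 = d*(m + 8) - m - 8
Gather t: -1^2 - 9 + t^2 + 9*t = t^2 + 9*t - 10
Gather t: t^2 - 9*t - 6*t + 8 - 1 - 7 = t^2 - 15*t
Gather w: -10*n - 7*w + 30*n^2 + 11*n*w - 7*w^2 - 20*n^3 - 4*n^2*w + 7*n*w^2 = -20*n^3 + 30*n^2 - 10*n + w^2*(7*n - 7) + w*(-4*n^2 + 11*n - 7)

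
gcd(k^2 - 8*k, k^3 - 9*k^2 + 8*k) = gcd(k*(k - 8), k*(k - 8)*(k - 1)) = k^2 - 8*k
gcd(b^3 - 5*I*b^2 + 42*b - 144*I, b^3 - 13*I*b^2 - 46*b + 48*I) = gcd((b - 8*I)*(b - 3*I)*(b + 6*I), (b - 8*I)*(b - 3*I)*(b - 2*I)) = b^2 - 11*I*b - 24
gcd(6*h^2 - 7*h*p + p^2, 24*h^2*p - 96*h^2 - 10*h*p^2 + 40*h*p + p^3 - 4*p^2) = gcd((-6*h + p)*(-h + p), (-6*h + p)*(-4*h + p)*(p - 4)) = -6*h + p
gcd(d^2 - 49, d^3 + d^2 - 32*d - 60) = 1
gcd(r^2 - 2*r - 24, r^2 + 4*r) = r + 4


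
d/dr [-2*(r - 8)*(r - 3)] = 22 - 4*r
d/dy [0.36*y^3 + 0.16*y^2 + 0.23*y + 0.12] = 1.08*y^2 + 0.32*y + 0.23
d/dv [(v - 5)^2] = 2*v - 10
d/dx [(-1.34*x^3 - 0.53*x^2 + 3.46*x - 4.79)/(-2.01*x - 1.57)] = (5.3868*x^3 + 7.3767*x^2 + 1.6642*x - 15.0601)/(4.0401*x^2 + 6.3114*x + 2.4649)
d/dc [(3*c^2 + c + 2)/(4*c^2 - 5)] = (-4*c^2 - 46*c - 5)/(16*c^4 - 40*c^2 + 25)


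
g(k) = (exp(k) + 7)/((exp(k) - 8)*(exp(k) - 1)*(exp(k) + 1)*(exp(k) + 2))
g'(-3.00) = 0.00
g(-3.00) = 0.43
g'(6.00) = 0.00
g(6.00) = 0.00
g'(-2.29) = -0.00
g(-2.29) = 0.43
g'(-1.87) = 0.01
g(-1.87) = 0.43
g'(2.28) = -0.07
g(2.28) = 0.01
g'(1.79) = -0.01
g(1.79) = -0.02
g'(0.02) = 476.11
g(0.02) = -9.32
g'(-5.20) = -0.00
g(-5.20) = 0.44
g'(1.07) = 0.11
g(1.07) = -0.05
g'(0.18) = 5.80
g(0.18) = -0.87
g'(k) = exp(k)/((exp(k) - 8)*(exp(k) - 1)*(exp(k) + 1)*(exp(k) + 2)) - (exp(k) + 7)*exp(k)/((exp(k) - 8)*(exp(k) - 1)*(exp(k) + 1)*(exp(k) + 2)^2) - (exp(k) + 7)*exp(k)/((exp(k) - 8)*(exp(k) - 1)*(exp(k) + 1)^2*(exp(k) + 2)) - (exp(k) + 7)*exp(k)/((exp(k) - 8)*(exp(k) - 1)^2*(exp(k) + 1)*(exp(k) + 2)) - (exp(k) + 7)*exp(k)/((exp(k) - 8)^2*(exp(k) - 1)*(exp(k) + 1)*(exp(k) + 2)) = (-3*exp(4*k) - 16*exp(3*k) + 143*exp(2*k) + 238*exp(k) - 26)*exp(k)/(exp(8*k) - 12*exp(7*k) + 2*exp(6*k) + 216*exp(5*k) + 249*exp(4*k) - 396*exp(3*k) - 508*exp(2*k) + 192*exp(k) + 256)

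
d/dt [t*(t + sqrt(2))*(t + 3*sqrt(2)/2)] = 3*t^2 + 5*sqrt(2)*t + 3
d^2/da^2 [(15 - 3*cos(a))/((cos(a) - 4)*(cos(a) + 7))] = 3*(-23*(1 - cos(a)^2)^2 + cos(a)^5 + 121*cos(a)^3 - 537*cos(a)^2 + 286*cos(a) + 225)/((cos(a) - 4)^3*(cos(a) + 7)^3)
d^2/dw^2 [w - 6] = 0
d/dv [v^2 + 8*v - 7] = 2*v + 8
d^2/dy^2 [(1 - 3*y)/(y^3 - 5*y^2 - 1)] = 2*(y^2*(3*y - 10)^2*(3*y - 1) + (9*y^2 - 30*y + (3*y - 5)*(3*y - 1))*(-y^3 + 5*y^2 + 1))/(-y^3 + 5*y^2 + 1)^3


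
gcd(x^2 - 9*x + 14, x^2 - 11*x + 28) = x - 7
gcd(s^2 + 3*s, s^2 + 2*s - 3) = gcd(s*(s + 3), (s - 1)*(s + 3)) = s + 3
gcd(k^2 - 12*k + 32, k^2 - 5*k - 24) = k - 8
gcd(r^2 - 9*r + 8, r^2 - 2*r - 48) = r - 8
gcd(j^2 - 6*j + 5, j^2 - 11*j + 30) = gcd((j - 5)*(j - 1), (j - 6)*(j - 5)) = j - 5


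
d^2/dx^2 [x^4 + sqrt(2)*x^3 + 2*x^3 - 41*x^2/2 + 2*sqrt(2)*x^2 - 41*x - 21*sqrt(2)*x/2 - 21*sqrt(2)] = 12*x^2 + 6*sqrt(2)*x + 12*x - 41 + 4*sqrt(2)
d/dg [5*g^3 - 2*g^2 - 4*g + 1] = 15*g^2 - 4*g - 4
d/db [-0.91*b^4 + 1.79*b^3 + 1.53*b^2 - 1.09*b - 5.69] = -3.64*b^3 + 5.37*b^2 + 3.06*b - 1.09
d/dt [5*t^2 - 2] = 10*t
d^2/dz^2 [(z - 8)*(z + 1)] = 2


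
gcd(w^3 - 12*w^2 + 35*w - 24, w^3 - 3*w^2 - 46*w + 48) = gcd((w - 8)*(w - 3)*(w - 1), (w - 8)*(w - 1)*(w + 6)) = w^2 - 9*w + 8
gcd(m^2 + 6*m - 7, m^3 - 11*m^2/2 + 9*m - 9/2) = m - 1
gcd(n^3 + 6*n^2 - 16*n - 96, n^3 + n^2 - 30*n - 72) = n + 4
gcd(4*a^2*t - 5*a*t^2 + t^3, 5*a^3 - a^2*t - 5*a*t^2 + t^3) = -a + t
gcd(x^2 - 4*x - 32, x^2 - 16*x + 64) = x - 8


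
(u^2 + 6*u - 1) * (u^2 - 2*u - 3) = u^4 + 4*u^3 - 16*u^2 - 16*u + 3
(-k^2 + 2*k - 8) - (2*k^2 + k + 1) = -3*k^2 + k - 9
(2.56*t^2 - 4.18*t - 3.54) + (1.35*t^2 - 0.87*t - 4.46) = 3.91*t^2 - 5.05*t - 8.0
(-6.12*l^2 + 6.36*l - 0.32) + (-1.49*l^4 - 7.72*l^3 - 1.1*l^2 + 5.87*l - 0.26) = -1.49*l^4 - 7.72*l^3 - 7.22*l^2 + 12.23*l - 0.58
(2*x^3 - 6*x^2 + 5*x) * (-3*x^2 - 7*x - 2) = -6*x^5 + 4*x^4 + 23*x^3 - 23*x^2 - 10*x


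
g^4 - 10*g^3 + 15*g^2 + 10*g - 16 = (g - 8)*(g - 2)*(g - 1)*(g + 1)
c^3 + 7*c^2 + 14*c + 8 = (c + 1)*(c + 2)*(c + 4)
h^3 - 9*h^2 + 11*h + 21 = (h - 7)*(h - 3)*(h + 1)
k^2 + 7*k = k*(k + 7)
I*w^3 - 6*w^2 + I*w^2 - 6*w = w*(w + 6*I)*(I*w + I)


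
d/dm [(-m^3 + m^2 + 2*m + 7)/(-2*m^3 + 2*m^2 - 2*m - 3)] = (12*m^3 + 45*m^2 - 34*m + 8)/(4*m^6 - 8*m^5 + 12*m^4 + 4*m^3 - 8*m^2 + 12*m + 9)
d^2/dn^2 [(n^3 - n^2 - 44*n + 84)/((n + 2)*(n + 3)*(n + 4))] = 20*(-n^6 - 21*n^5 - 75*n^4 + 449*n^3 + 3582*n^2 + 8316*n + 6552)/(n^9 + 27*n^8 + 321*n^7 + 2205*n^6 + 9642*n^5 + 27828*n^4 + 53000*n^3 + 64224*n^2 + 44928*n + 13824)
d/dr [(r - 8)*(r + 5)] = 2*r - 3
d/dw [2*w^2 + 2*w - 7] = 4*w + 2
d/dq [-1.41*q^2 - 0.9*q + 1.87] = -2.82*q - 0.9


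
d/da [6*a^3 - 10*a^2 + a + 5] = 18*a^2 - 20*a + 1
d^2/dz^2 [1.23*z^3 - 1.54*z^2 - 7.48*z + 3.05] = 7.38*z - 3.08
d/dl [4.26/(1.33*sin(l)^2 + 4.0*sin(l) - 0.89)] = -(11.3316*sin(l) + 17.04)*cos(l)/(1.33*sin(l)^2 + 4.0*sin(l) - 0.89)^2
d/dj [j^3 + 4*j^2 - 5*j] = 3*j^2 + 8*j - 5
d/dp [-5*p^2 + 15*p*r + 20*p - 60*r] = -10*p + 15*r + 20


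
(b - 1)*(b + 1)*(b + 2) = b^3 + 2*b^2 - b - 2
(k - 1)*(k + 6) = k^2 + 5*k - 6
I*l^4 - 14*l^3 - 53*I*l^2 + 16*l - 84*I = (l + 2*I)*(l + 6*I)*(l + 7*I)*(I*l + 1)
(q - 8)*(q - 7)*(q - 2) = q^3 - 17*q^2 + 86*q - 112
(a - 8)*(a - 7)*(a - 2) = a^3 - 17*a^2 + 86*a - 112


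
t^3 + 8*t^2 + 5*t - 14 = (t - 1)*(t + 2)*(t + 7)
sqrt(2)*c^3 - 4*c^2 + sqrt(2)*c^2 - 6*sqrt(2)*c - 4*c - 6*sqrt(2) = (c - 3*sqrt(2))*(c + sqrt(2))*(sqrt(2)*c + sqrt(2))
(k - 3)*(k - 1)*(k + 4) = k^3 - 13*k + 12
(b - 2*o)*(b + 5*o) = b^2 + 3*b*o - 10*o^2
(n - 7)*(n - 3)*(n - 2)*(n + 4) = n^4 - 8*n^3 - 7*n^2 + 122*n - 168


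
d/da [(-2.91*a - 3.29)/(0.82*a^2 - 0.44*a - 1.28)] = (2.3862*a^2 + 5.3956*a + 2.2772)/(0.6724*a^4 - 0.7216*a^3 - 1.9056*a^2 + 1.1264*a + 1.6384)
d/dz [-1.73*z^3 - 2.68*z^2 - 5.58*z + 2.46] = -5.19*z^2 - 5.36*z - 5.58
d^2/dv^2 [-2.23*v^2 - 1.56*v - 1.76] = -4.46000000000000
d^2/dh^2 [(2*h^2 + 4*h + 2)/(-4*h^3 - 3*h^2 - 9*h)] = 4*(-16*h^6 - 96*h^5 - 60*h^4 - 15*h^3 - 135*h^2 - 81*h - 81)/(h^3*(64*h^6 + 144*h^5 + 540*h^4 + 675*h^3 + 1215*h^2 + 729*h + 729))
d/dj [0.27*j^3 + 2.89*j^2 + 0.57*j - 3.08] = 0.81*j^2 + 5.78*j + 0.57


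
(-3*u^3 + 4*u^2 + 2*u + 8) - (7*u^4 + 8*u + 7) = -7*u^4 - 3*u^3 + 4*u^2 - 6*u + 1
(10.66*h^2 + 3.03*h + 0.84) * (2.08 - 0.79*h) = -8.4214*h^3 + 19.7791*h^2 + 5.6388*h + 1.7472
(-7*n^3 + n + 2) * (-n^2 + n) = 7*n^5 - 7*n^4 - n^3 - n^2 + 2*n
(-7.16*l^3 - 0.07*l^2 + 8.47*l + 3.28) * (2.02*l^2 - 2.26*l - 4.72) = -14.4632*l^5 + 16.0402*l^4 + 51.0628*l^3 - 12.1862*l^2 - 47.3912*l - 15.4816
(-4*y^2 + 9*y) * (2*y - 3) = -8*y^3 + 30*y^2 - 27*y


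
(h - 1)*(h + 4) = h^2 + 3*h - 4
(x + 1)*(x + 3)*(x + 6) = x^3 + 10*x^2 + 27*x + 18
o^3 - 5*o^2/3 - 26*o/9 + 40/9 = (o - 2)*(o - 4/3)*(o + 5/3)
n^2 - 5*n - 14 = (n - 7)*(n + 2)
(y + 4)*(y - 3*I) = y^2 + 4*y - 3*I*y - 12*I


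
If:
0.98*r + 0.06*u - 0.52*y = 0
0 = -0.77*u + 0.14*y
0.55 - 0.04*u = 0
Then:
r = 39.29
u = 13.75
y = 75.62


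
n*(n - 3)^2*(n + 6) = n^4 - 27*n^2 + 54*n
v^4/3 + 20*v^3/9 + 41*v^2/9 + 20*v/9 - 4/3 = (v/3 + 1)*(v - 1/3)*(v + 2)^2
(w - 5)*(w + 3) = w^2 - 2*w - 15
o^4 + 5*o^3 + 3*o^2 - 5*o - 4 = (o - 1)*(o + 1)^2*(o + 4)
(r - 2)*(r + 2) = r^2 - 4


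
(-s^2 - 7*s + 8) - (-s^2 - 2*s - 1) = 9 - 5*s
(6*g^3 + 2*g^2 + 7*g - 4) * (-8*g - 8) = -48*g^4 - 64*g^3 - 72*g^2 - 24*g + 32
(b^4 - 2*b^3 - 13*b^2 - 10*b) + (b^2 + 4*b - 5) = b^4 - 2*b^3 - 12*b^2 - 6*b - 5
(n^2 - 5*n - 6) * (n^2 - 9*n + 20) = n^4 - 14*n^3 + 59*n^2 - 46*n - 120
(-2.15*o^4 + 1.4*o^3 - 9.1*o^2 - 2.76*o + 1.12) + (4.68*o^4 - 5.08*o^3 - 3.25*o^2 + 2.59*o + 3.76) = 2.53*o^4 - 3.68*o^3 - 12.35*o^2 - 0.17*o + 4.88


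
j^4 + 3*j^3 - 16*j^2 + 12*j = j*(j - 2)*(j - 1)*(j + 6)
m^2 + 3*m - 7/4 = (m - 1/2)*(m + 7/2)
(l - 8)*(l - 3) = l^2 - 11*l + 24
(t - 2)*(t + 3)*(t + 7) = t^3 + 8*t^2 + t - 42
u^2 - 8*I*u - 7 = (u - 7*I)*(u - I)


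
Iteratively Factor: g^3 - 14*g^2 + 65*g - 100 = (g - 5)*(g^2 - 9*g + 20) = (g - 5)*(g - 4)*(g - 5)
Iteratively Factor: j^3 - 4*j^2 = (j)*(j^2 - 4*j) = j*(j - 4)*(j)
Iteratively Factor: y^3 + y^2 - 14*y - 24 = (y + 2)*(y^2 - y - 12) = (y - 4)*(y + 2)*(y + 3)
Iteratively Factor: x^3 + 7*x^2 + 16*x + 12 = (x + 3)*(x^2 + 4*x + 4) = (x + 2)*(x + 3)*(x + 2)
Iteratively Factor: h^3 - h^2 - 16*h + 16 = (h - 1)*(h^2 - 16) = (h - 1)*(h + 4)*(h - 4)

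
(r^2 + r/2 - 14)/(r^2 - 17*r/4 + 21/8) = 4*(r + 4)/(4*r - 3)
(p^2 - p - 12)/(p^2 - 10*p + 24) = (p + 3)/(p - 6)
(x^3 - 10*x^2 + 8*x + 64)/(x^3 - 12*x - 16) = (x - 8)/(x + 2)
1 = 1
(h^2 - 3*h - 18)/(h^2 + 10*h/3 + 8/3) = 3*(h^2 - 3*h - 18)/(3*h^2 + 10*h + 8)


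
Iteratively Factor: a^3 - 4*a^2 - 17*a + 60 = (a + 4)*(a^2 - 8*a + 15) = (a - 5)*(a + 4)*(a - 3)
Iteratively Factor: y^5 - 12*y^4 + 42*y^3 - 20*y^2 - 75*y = (y + 1)*(y^4 - 13*y^3 + 55*y^2 - 75*y) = (y - 5)*(y + 1)*(y^3 - 8*y^2 + 15*y) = (y - 5)^2*(y + 1)*(y^2 - 3*y) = (y - 5)^2*(y - 3)*(y + 1)*(y)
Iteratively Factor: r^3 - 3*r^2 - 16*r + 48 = (r + 4)*(r^2 - 7*r + 12) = (r - 3)*(r + 4)*(r - 4)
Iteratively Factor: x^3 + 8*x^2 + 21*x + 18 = (x + 3)*(x^2 + 5*x + 6) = (x + 3)^2*(x + 2)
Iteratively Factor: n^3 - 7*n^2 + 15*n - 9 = (n - 1)*(n^2 - 6*n + 9) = (n - 3)*(n - 1)*(n - 3)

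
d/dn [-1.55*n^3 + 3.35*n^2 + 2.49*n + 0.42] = -4.65*n^2 + 6.7*n + 2.49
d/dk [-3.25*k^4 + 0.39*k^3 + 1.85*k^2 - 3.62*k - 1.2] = -13.0*k^3 + 1.17*k^2 + 3.7*k - 3.62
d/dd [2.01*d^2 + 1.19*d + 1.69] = 4.02*d + 1.19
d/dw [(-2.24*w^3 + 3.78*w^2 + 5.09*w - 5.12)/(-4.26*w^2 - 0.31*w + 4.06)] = (9.5424*w^4 + 1.3888*w^3 - 6.7716*w^2 - 12.9288*w + 19.0782)/(18.1476*w^4 + 2.6412*w^3 - 34.4951*w^2 - 2.5172*w + 16.4836)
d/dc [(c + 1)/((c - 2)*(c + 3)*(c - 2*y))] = (-(c - 2)*(c + 1)*(c + 3) - (c - 2)*(c + 1)*(c - 2*y) + (c - 2)*(c + 3)*(c - 2*y) - (c + 1)*(c + 3)*(c - 2*y))/((c - 2)^2*(c + 3)^2*(c - 2*y)^2)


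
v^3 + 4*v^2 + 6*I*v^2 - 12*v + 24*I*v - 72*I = (v - 2)*(v + 6)*(v + 6*I)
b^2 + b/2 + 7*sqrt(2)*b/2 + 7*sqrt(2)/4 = (b + 1/2)*(b + 7*sqrt(2)/2)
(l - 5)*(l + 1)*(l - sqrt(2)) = l^3 - 4*l^2 - sqrt(2)*l^2 - 5*l + 4*sqrt(2)*l + 5*sqrt(2)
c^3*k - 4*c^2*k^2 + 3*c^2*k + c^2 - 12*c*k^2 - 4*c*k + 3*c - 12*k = (c + 3)*(c - 4*k)*(c*k + 1)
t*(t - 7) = t^2 - 7*t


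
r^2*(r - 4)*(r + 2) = r^4 - 2*r^3 - 8*r^2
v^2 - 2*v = v*(v - 2)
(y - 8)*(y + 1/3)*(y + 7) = y^3 - 2*y^2/3 - 169*y/3 - 56/3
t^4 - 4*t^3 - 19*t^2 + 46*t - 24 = (t - 6)*(t - 1)^2*(t + 4)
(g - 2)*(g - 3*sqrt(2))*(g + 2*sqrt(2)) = g^3 - 2*g^2 - sqrt(2)*g^2 - 12*g + 2*sqrt(2)*g + 24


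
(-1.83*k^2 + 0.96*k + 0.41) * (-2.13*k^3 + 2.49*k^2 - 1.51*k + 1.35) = 3.8979*k^5 - 6.6015*k^4 + 4.2804*k^3 - 2.8992*k^2 + 0.6769*k + 0.5535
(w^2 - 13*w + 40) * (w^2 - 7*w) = w^4 - 20*w^3 + 131*w^2 - 280*w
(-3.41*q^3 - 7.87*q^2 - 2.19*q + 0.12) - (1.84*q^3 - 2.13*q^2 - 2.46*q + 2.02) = -5.25*q^3 - 5.74*q^2 + 0.27*q - 1.9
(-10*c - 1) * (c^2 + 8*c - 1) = -10*c^3 - 81*c^2 + 2*c + 1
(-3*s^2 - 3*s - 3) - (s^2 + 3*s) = -4*s^2 - 6*s - 3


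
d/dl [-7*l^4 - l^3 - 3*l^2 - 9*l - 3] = -28*l^3 - 3*l^2 - 6*l - 9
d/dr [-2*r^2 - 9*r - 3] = -4*r - 9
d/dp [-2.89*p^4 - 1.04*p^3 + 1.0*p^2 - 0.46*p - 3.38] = -11.56*p^3 - 3.12*p^2 + 2.0*p - 0.46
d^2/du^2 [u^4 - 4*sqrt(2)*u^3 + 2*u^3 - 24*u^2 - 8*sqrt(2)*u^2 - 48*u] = 12*u^2 - 24*sqrt(2)*u + 12*u - 48 - 16*sqrt(2)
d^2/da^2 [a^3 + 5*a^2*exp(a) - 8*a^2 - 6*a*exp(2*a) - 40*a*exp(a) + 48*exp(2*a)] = 5*a^2*exp(a) - 24*a*exp(2*a) - 20*a*exp(a) + 6*a + 168*exp(2*a) - 70*exp(a) - 16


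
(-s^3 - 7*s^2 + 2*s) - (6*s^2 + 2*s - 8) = -s^3 - 13*s^2 + 8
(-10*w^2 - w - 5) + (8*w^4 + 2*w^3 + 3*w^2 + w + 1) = 8*w^4 + 2*w^3 - 7*w^2 - 4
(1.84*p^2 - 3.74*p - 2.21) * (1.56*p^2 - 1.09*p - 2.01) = 2.8704*p^4 - 7.84*p^3 - 3.0694*p^2 + 9.9263*p + 4.4421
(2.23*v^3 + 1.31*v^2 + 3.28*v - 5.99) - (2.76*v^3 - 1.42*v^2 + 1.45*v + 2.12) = -0.53*v^3 + 2.73*v^2 + 1.83*v - 8.11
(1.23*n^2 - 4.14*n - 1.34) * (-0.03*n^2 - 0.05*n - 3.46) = -0.0369*n^4 + 0.0627*n^3 - 4.0086*n^2 + 14.3914*n + 4.6364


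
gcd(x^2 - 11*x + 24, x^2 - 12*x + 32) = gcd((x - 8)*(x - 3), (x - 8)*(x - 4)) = x - 8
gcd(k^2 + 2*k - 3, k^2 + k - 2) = k - 1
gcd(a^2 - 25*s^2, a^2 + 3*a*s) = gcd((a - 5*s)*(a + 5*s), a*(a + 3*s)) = 1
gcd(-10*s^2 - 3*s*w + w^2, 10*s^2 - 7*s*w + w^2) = 5*s - w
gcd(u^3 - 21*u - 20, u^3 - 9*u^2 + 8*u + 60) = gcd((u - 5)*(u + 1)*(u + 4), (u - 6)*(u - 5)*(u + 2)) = u - 5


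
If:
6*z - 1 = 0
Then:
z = 1/6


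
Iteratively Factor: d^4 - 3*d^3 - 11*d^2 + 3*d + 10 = (d - 5)*(d^3 + 2*d^2 - d - 2) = (d - 5)*(d + 1)*(d^2 + d - 2) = (d - 5)*(d - 1)*(d + 1)*(d + 2)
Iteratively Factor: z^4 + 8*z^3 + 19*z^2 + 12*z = (z)*(z^3 + 8*z^2 + 19*z + 12) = z*(z + 3)*(z^2 + 5*z + 4) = z*(z + 1)*(z + 3)*(z + 4)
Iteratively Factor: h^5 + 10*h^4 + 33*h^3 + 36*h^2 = (h + 3)*(h^4 + 7*h^3 + 12*h^2) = h*(h + 3)*(h^3 + 7*h^2 + 12*h) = h^2*(h + 3)*(h^2 + 7*h + 12) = h^2*(h + 3)*(h + 4)*(h + 3)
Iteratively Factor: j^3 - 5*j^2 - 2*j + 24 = (j - 3)*(j^2 - 2*j - 8) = (j - 3)*(j + 2)*(j - 4)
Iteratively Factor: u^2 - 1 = (u + 1)*(u - 1)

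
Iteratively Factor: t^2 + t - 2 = (t - 1)*(t + 2)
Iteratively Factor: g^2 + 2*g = (g + 2)*(g)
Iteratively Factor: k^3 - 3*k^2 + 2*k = (k - 1)*(k^2 - 2*k) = k*(k - 1)*(k - 2)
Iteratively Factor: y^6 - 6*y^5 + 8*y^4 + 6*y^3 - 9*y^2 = (y - 3)*(y^5 - 3*y^4 - y^3 + 3*y^2) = y*(y - 3)*(y^4 - 3*y^3 - y^2 + 3*y) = y*(y - 3)*(y + 1)*(y^3 - 4*y^2 + 3*y) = y*(y - 3)*(y - 1)*(y + 1)*(y^2 - 3*y) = y*(y - 3)^2*(y - 1)*(y + 1)*(y)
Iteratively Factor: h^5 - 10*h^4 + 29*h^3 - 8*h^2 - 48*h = (h - 4)*(h^4 - 6*h^3 + 5*h^2 + 12*h) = h*(h - 4)*(h^3 - 6*h^2 + 5*h + 12) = h*(h - 4)^2*(h^2 - 2*h - 3) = h*(h - 4)^2*(h + 1)*(h - 3)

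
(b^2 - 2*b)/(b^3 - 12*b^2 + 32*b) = (b - 2)/(b^2 - 12*b + 32)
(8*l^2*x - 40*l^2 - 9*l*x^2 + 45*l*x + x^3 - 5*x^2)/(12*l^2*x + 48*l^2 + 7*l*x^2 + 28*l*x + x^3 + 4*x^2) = (8*l^2*x - 40*l^2 - 9*l*x^2 + 45*l*x + x^3 - 5*x^2)/(12*l^2*x + 48*l^2 + 7*l*x^2 + 28*l*x + x^3 + 4*x^2)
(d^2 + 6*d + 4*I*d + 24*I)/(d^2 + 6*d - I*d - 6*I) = (d + 4*I)/(d - I)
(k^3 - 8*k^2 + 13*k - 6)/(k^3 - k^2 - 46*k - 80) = (-k^3 + 8*k^2 - 13*k + 6)/(-k^3 + k^2 + 46*k + 80)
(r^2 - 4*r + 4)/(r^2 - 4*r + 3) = (r^2 - 4*r + 4)/(r^2 - 4*r + 3)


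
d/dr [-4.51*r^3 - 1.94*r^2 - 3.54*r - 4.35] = -13.53*r^2 - 3.88*r - 3.54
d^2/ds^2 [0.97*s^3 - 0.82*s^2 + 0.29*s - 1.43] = 5.82*s - 1.64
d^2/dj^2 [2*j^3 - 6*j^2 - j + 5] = 12*j - 12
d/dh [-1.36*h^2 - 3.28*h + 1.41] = -2.72*h - 3.28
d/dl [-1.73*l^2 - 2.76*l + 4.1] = -3.46*l - 2.76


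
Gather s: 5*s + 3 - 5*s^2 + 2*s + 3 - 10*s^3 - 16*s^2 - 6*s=-10*s^3 - 21*s^2 + s + 6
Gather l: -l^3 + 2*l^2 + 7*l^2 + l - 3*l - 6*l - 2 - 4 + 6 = -l^3 + 9*l^2 - 8*l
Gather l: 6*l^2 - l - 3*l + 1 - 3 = 6*l^2 - 4*l - 2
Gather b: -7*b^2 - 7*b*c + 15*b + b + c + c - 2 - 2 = -7*b^2 + b*(16 - 7*c) + 2*c - 4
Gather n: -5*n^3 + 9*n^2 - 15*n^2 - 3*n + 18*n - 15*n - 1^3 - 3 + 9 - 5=-5*n^3 - 6*n^2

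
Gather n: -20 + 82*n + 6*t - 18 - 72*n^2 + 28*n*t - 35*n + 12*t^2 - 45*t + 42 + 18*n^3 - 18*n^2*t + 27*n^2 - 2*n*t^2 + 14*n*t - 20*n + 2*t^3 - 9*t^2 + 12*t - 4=18*n^3 + n^2*(-18*t - 45) + n*(-2*t^2 + 42*t + 27) + 2*t^3 + 3*t^2 - 27*t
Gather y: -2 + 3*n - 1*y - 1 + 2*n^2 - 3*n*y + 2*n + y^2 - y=2*n^2 + 5*n + y^2 + y*(-3*n - 2) - 3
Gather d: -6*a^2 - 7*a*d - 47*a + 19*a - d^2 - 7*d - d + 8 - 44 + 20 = -6*a^2 - 28*a - d^2 + d*(-7*a - 8) - 16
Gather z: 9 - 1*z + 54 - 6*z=63 - 7*z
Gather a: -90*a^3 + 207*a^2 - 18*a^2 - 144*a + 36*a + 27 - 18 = -90*a^3 + 189*a^2 - 108*a + 9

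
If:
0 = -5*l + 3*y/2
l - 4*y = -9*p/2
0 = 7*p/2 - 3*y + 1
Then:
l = 27/11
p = 74/11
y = 90/11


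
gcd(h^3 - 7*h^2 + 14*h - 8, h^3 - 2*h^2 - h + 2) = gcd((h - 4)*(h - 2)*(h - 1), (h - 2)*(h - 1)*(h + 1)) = h^2 - 3*h + 2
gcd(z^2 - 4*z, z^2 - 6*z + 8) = z - 4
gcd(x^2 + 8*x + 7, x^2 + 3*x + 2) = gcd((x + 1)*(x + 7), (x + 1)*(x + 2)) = x + 1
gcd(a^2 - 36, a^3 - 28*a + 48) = a + 6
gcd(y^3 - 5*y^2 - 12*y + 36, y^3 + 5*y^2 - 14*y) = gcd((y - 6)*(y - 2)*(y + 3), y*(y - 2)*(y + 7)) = y - 2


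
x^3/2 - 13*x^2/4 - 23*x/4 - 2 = (x/2 + 1/2)*(x - 8)*(x + 1/2)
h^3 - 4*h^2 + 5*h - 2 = (h - 2)*(h - 1)^2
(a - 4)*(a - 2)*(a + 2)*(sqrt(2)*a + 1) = sqrt(2)*a^4 - 4*sqrt(2)*a^3 + a^3 - 4*sqrt(2)*a^2 - 4*a^2 - 4*a + 16*sqrt(2)*a + 16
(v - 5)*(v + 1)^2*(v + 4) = v^4 + v^3 - 21*v^2 - 41*v - 20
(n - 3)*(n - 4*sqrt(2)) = n^2 - 4*sqrt(2)*n - 3*n + 12*sqrt(2)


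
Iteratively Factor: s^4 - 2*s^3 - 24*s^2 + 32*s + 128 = (s - 4)*(s^3 + 2*s^2 - 16*s - 32) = (s - 4)*(s + 2)*(s^2 - 16) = (s - 4)^2*(s + 2)*(s + 4)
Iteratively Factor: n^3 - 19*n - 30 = (n + 2)*(n^2 - 2*n - 15) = (n + 2)*(n + 3)*(n - 5)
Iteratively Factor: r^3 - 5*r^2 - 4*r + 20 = (r + 2)*(r^2 - 7*r + 10) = (r - 2)*(r + 2)*(r - 5)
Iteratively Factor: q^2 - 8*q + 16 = (q - 4)*(q - 4)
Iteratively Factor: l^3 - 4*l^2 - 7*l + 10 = (l - 1)*(l^2 - 3*l - 10) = (l - 1)*(l + 2)*(l - 5)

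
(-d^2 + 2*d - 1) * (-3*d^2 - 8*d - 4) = 3*d^4 + 2*d^3 - 9*d^2 + 4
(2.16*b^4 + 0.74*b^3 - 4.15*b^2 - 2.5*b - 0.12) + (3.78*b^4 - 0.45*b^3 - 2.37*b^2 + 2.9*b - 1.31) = 5.94*b^4 + 0.29*b^3 - 6.52*b^2 + 0.4*b - 1.43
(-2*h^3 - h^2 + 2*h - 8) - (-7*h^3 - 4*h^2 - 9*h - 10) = 5*h^3 + 3*h^2 + 11*h + 2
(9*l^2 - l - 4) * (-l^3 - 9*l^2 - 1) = -9*l^5 - 80*l^4 + 13*l^3 + 27*l^2 + l + 4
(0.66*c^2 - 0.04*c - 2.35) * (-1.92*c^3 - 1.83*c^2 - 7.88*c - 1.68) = -1.2672*c^5 - 1.131*c^4 - 0.6156*c^3 + 3.5069*c^2 + 18.5852*c + 3.948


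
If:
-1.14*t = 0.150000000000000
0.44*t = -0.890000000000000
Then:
No Solution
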